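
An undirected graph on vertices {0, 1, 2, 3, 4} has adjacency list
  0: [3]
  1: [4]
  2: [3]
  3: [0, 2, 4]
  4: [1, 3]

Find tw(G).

1

A width-1 tree decomposition is:
Bags: B1 = {3, 4}  B2 = {2, 3}  B3 = {0, 3}  B4 = {1, 4}
Tree: B1–B2, B2–B3, B1–B4
Each bag holds 2 vertices, so the decomposition has width 1, which upper-bounds the treewidth. G has an edge, so its treewidth is at least 1. Therefore the treewidth is 1.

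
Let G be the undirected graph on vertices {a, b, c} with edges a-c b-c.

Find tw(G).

A width-1 tree decomposition is:
Bags: B1 = {a, c}  B2 = {b, c}
Tree: B1–B2
Each bag holds 2 vertices, so the decomposition has width 1, which upper-bounds the treewidth. Since G has at least one edge (e.g. a–c), it is not an edgeless graph, so tw(G) ≥ 1. Hence tw(G) = 1 exactly.

1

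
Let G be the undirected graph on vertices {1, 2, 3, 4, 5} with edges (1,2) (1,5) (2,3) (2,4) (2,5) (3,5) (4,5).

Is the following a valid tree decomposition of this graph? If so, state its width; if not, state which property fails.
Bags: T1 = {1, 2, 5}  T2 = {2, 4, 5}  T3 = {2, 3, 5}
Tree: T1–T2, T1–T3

Every vertex of G appears in some bag (union = {1, 2, 3, 4, 5}); every edge is covered by a bag; and for each vertex v the set of bags containing v is connected in the bag tree. The decomposition is therefore valid. The largest bag has 3 vertices, so the width is 2.

Yes; width 2.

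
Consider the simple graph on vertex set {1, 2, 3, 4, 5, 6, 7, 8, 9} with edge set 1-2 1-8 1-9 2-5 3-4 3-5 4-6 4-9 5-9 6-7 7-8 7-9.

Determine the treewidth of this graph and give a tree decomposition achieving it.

Treewidth 3.
One such decomposition:
Bags: B1 = {1, 2, 3, 5}  B2 = {1, 3, 5, 9}  B3 = {1, 3, 4, 9}  B4 = {1, 4, 8, 9}  B5 = {4, 7, 8, 9}  B6 = {4, 6, 7, 8}
Tree: B1–B2, B2–B3, B3–B4, B4–B5, B5–B6

The largest bag has 4 vertices, giving width 3; this decomposition certifies tw(G) ≤ 3. For the lower bound: the 4 vertex sets {2,3,5}, {1}, {9}, {4,6,7,8} are disjoint, each induces a connected subgraph, and every pair is joined by at least one edge of G. Contracting each set to a single vertex therefore yields K_{4} as a minor, and since treewidth is minor-monotone, tw(G) ≥ tw(K_{4}) = 3. Hence tw(G) = 3 exactly.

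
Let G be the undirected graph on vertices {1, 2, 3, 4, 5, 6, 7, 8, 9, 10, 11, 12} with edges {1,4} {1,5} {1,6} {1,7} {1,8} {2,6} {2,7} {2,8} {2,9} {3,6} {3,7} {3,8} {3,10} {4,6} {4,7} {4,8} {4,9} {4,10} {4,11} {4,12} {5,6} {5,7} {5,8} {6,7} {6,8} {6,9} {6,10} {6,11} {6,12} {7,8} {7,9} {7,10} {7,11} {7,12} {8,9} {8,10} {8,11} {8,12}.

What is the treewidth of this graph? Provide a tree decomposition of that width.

Treewidth 4.
One optimal decomposition is:
Bags: B1 = {4, 6, 7, 8, 9}  B2 = {1, 4, 6, 7, 8}  B3 = {1, 5, 6, 7, 8}  B4 = {4, 6, 7, 8, 12}  B5 = {4, 6, 7, 8, 11}  B6 = {4, 6, 7, 8, 10}  B7 = {2, 6, 7, 8, 9}  B8 = {3, 6, 7, 8, 10}
Tree: B1–B2, B2–B3, B2–B4, B1–B5, B1–B6, B1–B7, B6–B8

Each bag holds 5 vertices, so the decomposition has width 4, which upper-bounds the treewidth. Conversely, {2, 6, 7, 8, 9} is a clique of size 5, and the vertices of any clique must share a bag in every tree decomposition; so some bag has ≥ 5 vertices and tw(G) ≥ 4. Combining the bounds, tw(G) = 4.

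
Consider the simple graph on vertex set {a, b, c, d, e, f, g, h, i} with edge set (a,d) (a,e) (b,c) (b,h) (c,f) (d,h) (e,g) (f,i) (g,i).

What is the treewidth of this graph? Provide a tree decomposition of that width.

Every bag has size at most 3, so the width is 3 − 1 = 2 and tw(G) ≤ 2. The edges h–b–c–f–i–g–e–a–d–h form a cycle, so G is not a tree and its treewidth is at least 2. Therefore the treewidth is 2.

Treewidth 2.
Bags: B1 = {b, c, h}  B2 = {c, f, h}  B3 = {f, h, i}  B4 = {g, h, i}  B5 = {e, g, h}  B6 = {a, e, h}  B7 = {a, d, h}
Tree: B1–B2, B2–B3, B3–B4, B4–B5, B5–B6, B6–B7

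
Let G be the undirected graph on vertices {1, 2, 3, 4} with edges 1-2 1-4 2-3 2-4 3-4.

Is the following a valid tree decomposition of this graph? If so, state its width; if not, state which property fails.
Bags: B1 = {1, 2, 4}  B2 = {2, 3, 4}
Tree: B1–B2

Yes; width 2.

Vertex coverage: the bags together contain {1, 2, 3, 4}, the full vertex set. Edge coverage: each edge of G has both endpoints in at least one bag. Running intersection: for every vertex, the bags containing it form a connected subtree. All three properties hold, so this is a valid tree decomposition of width max|bag| − 1 = 2, and hence tw(G) ≤ 2.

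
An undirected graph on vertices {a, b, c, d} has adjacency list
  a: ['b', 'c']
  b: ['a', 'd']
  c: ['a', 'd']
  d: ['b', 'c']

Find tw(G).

2

A width-2 tree decomposition is:
Bags: B1 = {a, b, c}  B2 = {b, c, d}
Tree: B1–B2
Each bag holds 3 vertices, so the decomposition has width 2, which upper-bounds the treewidth. Since b–a–c–d–b is a cycle in G, G is not acyclic. Forests are exactly the graphs of treewidth ≤ 1, so tw(G) ≥ 2. Therefore the treewidth is 2.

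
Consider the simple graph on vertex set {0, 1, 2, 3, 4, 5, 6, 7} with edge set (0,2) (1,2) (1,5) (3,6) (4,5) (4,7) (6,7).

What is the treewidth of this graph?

1

A width-1 tree decomposition is:
Bags: B1 = {3, 6}  B2 = {6, 7}  B3 = {4, 7}  B4 = {4, 5}  B5 = {1, 5}  B6 = {1, 2}  B7 = {0, 2}
Tree: B1–B2, B2–B3, B3–B4, B4–B5, B5–B6, B6–B7
Every bag has size at most 2, so the width is 2 − 1 = 1 and tw(G) ≤ 1. Since G has at least one edge (e.g. 3–6), it is not an edgeless graph, so tw(G) ≥ 1. The upper and lower bounds meet at 1, so that is the treewidth.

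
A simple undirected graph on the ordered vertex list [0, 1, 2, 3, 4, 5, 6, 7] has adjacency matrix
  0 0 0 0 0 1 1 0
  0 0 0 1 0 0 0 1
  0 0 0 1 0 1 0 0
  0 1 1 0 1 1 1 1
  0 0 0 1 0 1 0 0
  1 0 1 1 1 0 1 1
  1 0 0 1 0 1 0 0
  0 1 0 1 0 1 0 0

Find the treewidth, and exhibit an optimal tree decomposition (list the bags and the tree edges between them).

Each bag holds 3 vertices, so the decomposition has width 2, which upper-bounds the treewidth. On the other hand G contains the 3-clique {0, 5, 6}. A clique must lie in a single bag of any decomposition, so no decomposition can have width below 2. Combining the bounds, tw(G) = 2.

Treewidth 2.
Bags: B1 = {1, 3, 7}  B2 = {3, 5, 7}  B3 = {3, 4, 5}  B4 = {3, 5, 6}  B5 = {0, 5, 6}  B6 = {2, 3, 5}
Tree: B1–B2, B2–B3, B2–B4, B4–B5, B3–B6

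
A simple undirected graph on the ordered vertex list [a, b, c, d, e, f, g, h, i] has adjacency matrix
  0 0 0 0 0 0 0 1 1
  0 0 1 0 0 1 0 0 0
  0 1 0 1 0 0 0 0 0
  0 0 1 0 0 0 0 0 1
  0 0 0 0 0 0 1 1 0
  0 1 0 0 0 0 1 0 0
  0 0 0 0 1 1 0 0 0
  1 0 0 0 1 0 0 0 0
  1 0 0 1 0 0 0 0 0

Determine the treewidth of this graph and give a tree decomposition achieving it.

The largest bag has 3 vertices, giving width 2; this decomposition certifies tw(G) ≤ 2. For the lower bound, G contains the cycle b–f–g–e–h–a–i–d–c–b, so G is not a forest; only forests have treewidth ≤ 1, hence tw(G) ≥ 2. Combining the bounds, tw(G) = 2.

Treewidth 2.
One optimal decomposition is:
Bags: B1 = {b, f, g}  B2 = {b, e, g}  B3 = {b, e, h}  B4 = {a, b, h}  B5 = {a, b, i}  B6 = {b, d, i}  B7 = {b, c, d}
Tree: B1–B2, B2–B3, B3–B4, B4–B5, B5–B6, B6–B7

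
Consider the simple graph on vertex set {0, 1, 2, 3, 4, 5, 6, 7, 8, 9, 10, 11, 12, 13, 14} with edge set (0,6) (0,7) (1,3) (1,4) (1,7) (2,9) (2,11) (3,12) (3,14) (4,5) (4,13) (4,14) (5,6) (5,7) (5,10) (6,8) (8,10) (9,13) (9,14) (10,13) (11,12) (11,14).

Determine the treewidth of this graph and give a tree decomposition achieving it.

Treewidth 3.
Bags: B1 = {0, 6, 8, 10}  B2 = {0, 5, 6, 10}  B3 = {0, 5, 7, 10}  B4 = {5, 7, 10, 13}  B5 = {4, 5, 7, 13}  B6 = {1, 4, 7, 13}  B7 = {1, 4, 9, 13}  B8 = {1, 4, 9, 14}  B9 = {1, 3, 9, 14}  B10 = {2, 3, 9, 14}  B11 = {2, 3, 11, 14}  B12 = {2, 3, 11, 12}
Tree: B1–B2, B2–B3, B3–B4, B4–B5, B5–B6, B6–B7, B7–B8, B8–B9, B9–B10, B10–B11, B11–B12

The largest bag has 4 vertices, giving width 3; this decomposition certifies tw(G) ≤ 3. For the lower bound: the 4 vertex sets {0,6,8}, {10}, {5}, {1,4,7,13} are disjoint, each induces a connected subgraph, and every pair is joined by at least one edge of G. Contracting each set to a single vertex therefore yields K_{4} as a minor, and since treewidth is minor-monotone, tw(G) ≥ tw(K_{4}) = 3. Hence tw(G) = 3 exactly.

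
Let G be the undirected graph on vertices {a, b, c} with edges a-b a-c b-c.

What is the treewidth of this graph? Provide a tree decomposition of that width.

With just one bag of size 3, the width is 3 − 1 = 2, so tw(G) ≤ 2. For the lower bound, the 3 vertices {a, b, c} are pairwise adjacent, and any tree decomposition puts a clique entirely inside one bag — forcing width ≥ 2. Hence tw(G) = 2 exactly.

Treewidth 2.
One optimal decomposition is:
Bags: B1 = {a, b, c}
Tree: (single bag)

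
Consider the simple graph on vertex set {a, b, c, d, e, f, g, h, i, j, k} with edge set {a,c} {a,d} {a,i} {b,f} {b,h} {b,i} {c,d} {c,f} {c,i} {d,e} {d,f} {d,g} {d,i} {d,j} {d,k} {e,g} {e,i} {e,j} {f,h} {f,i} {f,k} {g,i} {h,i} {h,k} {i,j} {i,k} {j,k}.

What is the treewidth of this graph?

3

A width-3 tree decomposition is:
Bags: B1 = {d, i, j, k}  B2 = {d, f, i, k}  B3 = {d, e, i, j}  B4 = {c, d, f, i}  B5 = {d, e, g, i}  B6 = {a, c, d, i}  B7 = {f, h, i, k}  B8 = {b, f, h, i}
Tree: B1–B2, B1–B3, B2–B4, B3–B5, B4–B6, B2–B7, B7–B8
The largest bag has 4 vertices, giving width 3; this decomposition certifies tw(G) ≤ 3. For the lower bound, the 4 vertices {c, d, f, i} are pairwise adjacent, and any tree decomposition puts a clique entirely inside one bag — forcing width ≥ 3. Hence tw(G) = 3 exactly.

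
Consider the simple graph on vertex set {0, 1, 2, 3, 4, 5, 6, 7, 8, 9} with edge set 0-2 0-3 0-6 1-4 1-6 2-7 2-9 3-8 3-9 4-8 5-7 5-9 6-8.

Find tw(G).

2

A width-2 tree decomposition is:
Bags: B1 = {2, 5, 7}  B2 = {2, 5, 9}  B3 = {0, 2, 9}  B4 = {0, 3, 9}  B5 = {0, 3, 6}  B6 = {3, 6, 8}  B7 = {1, 6, 8}  B8 = {1, 4, 8}
Tree: B1–B2, B2–B3, B3–B4, B4–B5, B5–B6, B6–B7, B7–B8
The largest bag has 3 vertices, giving width 2; this decomposition certifies tw(G) ≤ 2. Since 7–5–9–2–7 is a cycle in G, G is not acyclic. Forests are exactly the graphs of treewidth ≤ 1, so tw(G) ≥ 2. Therefore the treewidth is 2.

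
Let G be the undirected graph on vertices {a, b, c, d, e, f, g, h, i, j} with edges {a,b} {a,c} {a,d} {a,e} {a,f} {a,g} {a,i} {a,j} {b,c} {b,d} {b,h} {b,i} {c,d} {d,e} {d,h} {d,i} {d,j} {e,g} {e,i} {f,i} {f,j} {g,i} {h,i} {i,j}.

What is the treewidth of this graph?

3

A width-3 tree decomposition is:
Bags: B1 = {a, b, c, d}  B2 = {a, b, d, i}  B3 = {a, d, i, j}  B4 = {a, f, i, j}  B5 = {a, d, e, i}  B6 = {b, d, h, i}  B7 = {a, e, g, i}
Tree: B1–B2, B2–B3, B3–B4, B2–B5, B2–B6, B5–B7
The largest bag has 4 vertices, giving width 3; this decomposition certifies tw(G) ≤ 3. On the other hand G contains the 4-clique {a, b, c, d}. A clique must lie in a single bag of any decomposition, so no decomposition can have width below 3. Hence tw(G) = 3 exactly.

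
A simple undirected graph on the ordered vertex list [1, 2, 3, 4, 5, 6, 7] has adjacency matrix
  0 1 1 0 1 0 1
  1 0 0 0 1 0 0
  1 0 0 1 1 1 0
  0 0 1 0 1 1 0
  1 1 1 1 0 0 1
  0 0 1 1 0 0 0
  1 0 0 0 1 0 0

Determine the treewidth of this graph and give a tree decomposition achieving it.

The largest bag has 3 vertices, giving width 2; this decomposition certifies tw(G) ≤ 2. For the lower bound, the 3 vertices {1, 2, 5} are pairwise adjacent, and any tree decomposition puts a clique entirely inside one bag — forcing width ≥ 2. Therefore the treewidth is 2.

Treewidth 2.
One optimal decomposition is:
Bags: B1 = {1, 5, 7}  B2 = {1, 3, 5}  B3 = {3, 4, 5}  B4 = {1, 2, 5}  B5 = {3, 4, 6}
Tree: B1–B2, B2–B3, B1–B4, B3–B5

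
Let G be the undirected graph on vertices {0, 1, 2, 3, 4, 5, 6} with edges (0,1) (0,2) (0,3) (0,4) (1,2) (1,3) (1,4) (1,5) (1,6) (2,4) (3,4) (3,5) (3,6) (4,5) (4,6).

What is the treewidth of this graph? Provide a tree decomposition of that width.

The largest bag has 4 vertices, giving width 3; this decomposition certifies tw(G) ≤ 3. Conversely, {0, 1, 2, 4} is a clique of size 4, and the vertices of any clique must share a bag in every tree decomposition; so some bag has ≥ 4 vertices and tw(G) ≥ 3. Therefore the treewidth is 3.

Treewidth 3.
One such decomposition:
Bags: B1 = {0, 1, 3, 4}  B2 = {0, 1, 2, 4}  B3 = {1, 3, 4, 6}  B4 = {1, 3, 4, 5}
Tree: B1–B2, B1–B3, B1–B4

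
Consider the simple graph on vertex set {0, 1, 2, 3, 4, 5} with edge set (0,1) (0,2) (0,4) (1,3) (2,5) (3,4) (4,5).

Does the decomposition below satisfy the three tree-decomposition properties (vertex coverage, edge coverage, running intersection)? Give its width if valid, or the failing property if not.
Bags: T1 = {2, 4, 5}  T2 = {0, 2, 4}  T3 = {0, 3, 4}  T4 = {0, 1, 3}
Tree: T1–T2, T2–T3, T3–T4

Yes; width 2.

Every vertex of G appears in some bag (union = {0, 1, 2, 3, 4, 5}); every edge is covered by a bag; and for each vertex v the set of bags containing v is connected in the bag tree. The decomposition is therefore valid. The largest bag has 3 vertices, so the width is 2.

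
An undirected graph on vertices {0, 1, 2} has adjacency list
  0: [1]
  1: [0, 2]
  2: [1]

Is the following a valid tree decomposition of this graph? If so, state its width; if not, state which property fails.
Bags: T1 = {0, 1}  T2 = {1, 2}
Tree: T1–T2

Yes; width 1.

Vertex coverage: the bags together contain {0, 1, 2}, the full vertex set. Edge coverage: each edge of G has both endpoints in at least one bag. Running intersection: for every vertex, the bags containing it form a connected subtree. All three properties hold, so this is a valid tree decomposition of width max|bag| − 1 = 1, and hence tw(G) ≤ 1.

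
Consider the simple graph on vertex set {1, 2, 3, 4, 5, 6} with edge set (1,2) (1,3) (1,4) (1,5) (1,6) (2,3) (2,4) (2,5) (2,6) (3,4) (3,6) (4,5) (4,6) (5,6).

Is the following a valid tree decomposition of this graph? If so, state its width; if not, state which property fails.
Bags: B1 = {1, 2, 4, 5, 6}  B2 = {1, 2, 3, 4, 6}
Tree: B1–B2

Yes; width 4.

Vertex coverage: the bags together contain {1, 2, 3, 4, 5, 6}, the full vertex set. Edge coverage: each edge of G has both endpoints in at least one bag. Running intersection: for every vertex, the bags containing it form a connected subtree. All three properties hold, so this is a valid tree decomposition of width max|bag| − 1 = 4, and hence tw(G) ≤ 4.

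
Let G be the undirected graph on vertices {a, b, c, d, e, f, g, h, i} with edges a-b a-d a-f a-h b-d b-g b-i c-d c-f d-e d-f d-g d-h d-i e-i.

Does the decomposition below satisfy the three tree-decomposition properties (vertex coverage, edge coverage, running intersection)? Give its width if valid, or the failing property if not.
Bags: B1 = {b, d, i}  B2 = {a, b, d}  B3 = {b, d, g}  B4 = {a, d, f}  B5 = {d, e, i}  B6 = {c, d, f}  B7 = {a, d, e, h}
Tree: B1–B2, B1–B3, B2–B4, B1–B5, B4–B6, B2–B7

A tree decomposition must satisfy three properties: every vertex lies in some bag; for every edge, both endpoints lie together in some bag; and for every vertex, the bags containing it form a connected subtree. Here bags containing vertex e are not connected in the tree, so the decomposition is invalid.

No — bags containing vertex e are not connected in the tree.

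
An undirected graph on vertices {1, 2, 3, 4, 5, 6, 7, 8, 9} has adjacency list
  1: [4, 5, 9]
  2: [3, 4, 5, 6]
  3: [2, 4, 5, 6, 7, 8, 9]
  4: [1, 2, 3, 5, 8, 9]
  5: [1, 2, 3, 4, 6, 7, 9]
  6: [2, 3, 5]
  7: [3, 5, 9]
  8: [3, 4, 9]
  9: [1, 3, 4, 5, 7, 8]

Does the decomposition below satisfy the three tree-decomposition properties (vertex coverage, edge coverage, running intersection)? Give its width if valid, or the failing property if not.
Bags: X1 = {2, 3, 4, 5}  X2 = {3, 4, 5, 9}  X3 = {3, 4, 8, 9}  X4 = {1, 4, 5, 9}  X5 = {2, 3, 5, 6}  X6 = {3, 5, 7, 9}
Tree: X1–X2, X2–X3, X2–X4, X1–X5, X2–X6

Every vertex of G appears in some bag (union = {1, 2, 3, 4, 5, 6, 7, 8, 9}); every edge is covered by a bag; and for each vertex v the set of bags containing v is connected in the bag tree. The decomposition is therefore valid. The largest bag has 4 vertices, so the width is 3.

Yes; width 3.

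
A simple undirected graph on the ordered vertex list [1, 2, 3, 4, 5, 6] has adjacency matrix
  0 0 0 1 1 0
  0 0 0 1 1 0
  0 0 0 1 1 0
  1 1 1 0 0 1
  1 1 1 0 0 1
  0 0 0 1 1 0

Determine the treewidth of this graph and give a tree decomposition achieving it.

Treewidth 2.
One such decomposition:
Bags: B1 = {1, 4, 5}  B2 = {3, 4, 5}  B3 = {2, 4, 5}  B4 = {4, 5, 6}
Tree: B1–B2, B2–B3, B3–B4

The largest bag has 3 vertices, giving width 2; this decomposition certifies tw(G) ≤ 2. For the lower bound, G contains the cycle 5–1–4–3–5, so G is not a forest; only forests have treewidth ≤ 1, hence tw(G) ≥ 2. The upper and lower bounds meet at 2, so that is the treewidth.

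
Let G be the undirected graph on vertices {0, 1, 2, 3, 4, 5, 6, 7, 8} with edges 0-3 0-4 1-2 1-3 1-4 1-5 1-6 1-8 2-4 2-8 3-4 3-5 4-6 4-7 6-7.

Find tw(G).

2

A width-2 tree decomposition is:
Bags: B1 = {1, 2, 4}  B2 = {1, 4, 6}  B3 = {4, 6, 7}  B4 = {1, 3, 4}  B5 = {1, 3, 5}  B6 = {0, 3, 4}  B7 = {1, 2, 8}
Tree: B1–B2, B2–B3, B1–B4, B4–B5, B4–B6, B1–B7
Every bag has size at most 3, so the width is 3 − 1 = 2 and tw(G) ≤ 2. Conversely, {0, 3, 4} is a clique of size 3, and the vertices of any clique must share a bag in every tree decomposition; so some bag has ≥ 3 vertices and tw(G) ≥ 2. Hence tw(G) = 2 exactly.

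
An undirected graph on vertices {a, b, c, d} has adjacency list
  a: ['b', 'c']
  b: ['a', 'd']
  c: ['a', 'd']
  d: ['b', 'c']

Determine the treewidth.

A width-2 tree decomposition is:
Bags: B1 = {b, c, d}  B2 = {a, b, c}
Tree: B1–B2
Every bag has size at most 3, so the width is 3 − 1 = 2 and tw(G) ≤ 2. Since b–d–c–a–b is a cycle in G, G is not acyclic. Forests are exactly the graphs of treewidth ≤ 1, so tw(G) ≥ 2. The upper and lower bounds meet at 2, so that is the treewidth.

2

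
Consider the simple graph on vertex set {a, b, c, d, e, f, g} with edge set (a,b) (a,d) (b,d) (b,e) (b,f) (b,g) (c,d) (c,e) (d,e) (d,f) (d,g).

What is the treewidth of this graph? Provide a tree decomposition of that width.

Treewidth 2.
Bags: B1 = {b, d, e}  B2 = {b, d, g}  B3 = {a, b, d}  B4 = {b, d, f}  B5 = {c, d, e}
Tree: B1–B2, B2–B3, B1–B4, B1–B5

Each bag holds 3 vertices, so the decomposition has width 2, which upper-bounds the treewidth. For the lower bound, the 3 vertices {c, d, e} are pairwise adjacent, and any tree decomposition puts a clique entirely inside one bag — forcing width ≥ 2. Hence tw(G) = 2 exactly.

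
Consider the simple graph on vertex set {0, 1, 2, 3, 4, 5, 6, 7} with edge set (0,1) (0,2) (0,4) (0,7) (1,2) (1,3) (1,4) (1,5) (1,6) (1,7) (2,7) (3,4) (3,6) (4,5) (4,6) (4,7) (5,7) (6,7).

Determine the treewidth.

A width-3 tree decomposition is:
Bags: B1 = {0, 1, 4, 7}  B2 = {0, 1, 2, 7}  B3 = {1, 4, 5, 7}  B4 = {1, 4, 6, 7}  B5 = {1, 3, 4, 6}
Tree: B1–B2, B1–B3, B3–B4, B4–B5
Each bag holds 4 vertices, so the decomposition has width 3, which upper-bounds the treewidth. For the lower bound, the 4 vertices {0, 1, 2, 7} are pairwise adjacent, and any tree decomposition puts a clique entirely inside one bag — forcing width ≥ 3. The upper and lower bounds meet at 3, so that is the treewidth.

3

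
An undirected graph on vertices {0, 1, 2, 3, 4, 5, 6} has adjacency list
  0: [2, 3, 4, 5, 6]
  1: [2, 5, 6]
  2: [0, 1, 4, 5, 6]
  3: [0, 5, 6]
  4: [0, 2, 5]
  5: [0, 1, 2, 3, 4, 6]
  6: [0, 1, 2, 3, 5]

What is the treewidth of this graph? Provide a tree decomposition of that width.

Treewidth 3.
One such decomposition:
Bags: B1 = {0, 2, 5, 6}  B2 = {0, 3, 5, 6}  B3 = {0, 2, 4, 5}  B4 = {1, 2, 5, 6}
Tree: B1–B2, B1–B3, B1–B4

Every bag has size at most 4, so the width is 4 − 1 = 3 and tw(G) ≤ 3. For the lower bound, the 4 vertices {0, 2, 4, 5} are pairwise adjacent, and any tree decomposition puts a clique entirely inside one bag — forcing width ≥ 3. The upper and lower bounds meet at 3, so that is the treewidth.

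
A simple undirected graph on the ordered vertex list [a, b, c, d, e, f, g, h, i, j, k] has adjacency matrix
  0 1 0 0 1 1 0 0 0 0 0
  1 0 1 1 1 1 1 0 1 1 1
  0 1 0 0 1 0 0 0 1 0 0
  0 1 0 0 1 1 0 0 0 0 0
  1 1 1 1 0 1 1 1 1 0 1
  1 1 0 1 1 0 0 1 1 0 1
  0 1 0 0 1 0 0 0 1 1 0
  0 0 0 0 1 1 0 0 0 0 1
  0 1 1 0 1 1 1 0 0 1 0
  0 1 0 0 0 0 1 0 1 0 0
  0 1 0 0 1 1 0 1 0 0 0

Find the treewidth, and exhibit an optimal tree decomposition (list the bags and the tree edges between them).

Every bag has size at most 4, so the width is 4 − 1 = 3 and tw(G) ≤ 3. On the other hand G contains the 4-clique {e, f, h, k}. A clique must lie in a single bag of any decomposition, so no decomposition can have width below 3. Therefore the treewidth is 3.

Treewidth 3.
One such decomposition:
Bags: B1 = {b, e, f, k}  B2 = {e, f, h, k}  B3 = {b, e, f, i}  B4 = {a, b, e, f}  B5 = {b, e, g, i}  B6 = {b, g, i, j}  B7 = {b, c, e, i}  B8 = {b, d, e, f}
Tree: B1–B2, B1–B3, B3–B4, B3–B5, B5–B6, B5–B7, B3–B8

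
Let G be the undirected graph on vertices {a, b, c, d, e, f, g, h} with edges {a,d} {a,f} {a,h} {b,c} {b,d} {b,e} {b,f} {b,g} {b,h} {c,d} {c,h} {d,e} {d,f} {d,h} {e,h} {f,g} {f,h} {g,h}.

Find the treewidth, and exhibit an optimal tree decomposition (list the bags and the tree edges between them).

Treewidth 3.
Bags: B1 = {b, f, g, h}  B2 = {b, d, f, h}  B3 = {b, d, e, h}  B4 = {a, d, f, h}  B5 = {b, c, d, h}
Tree: B1–B2, B2–B3, B2–B4, B2–B5

Each bag holds 4 vertices, so the decomposition has width 3, which upper-bounds the treewidth. Conversely, {a, d, f, h} is a clique of size 4, and the vertices of any clique must share a bag in every tree decomposition; so some bag has ≥ 4 vertices and tw(G) ≥ 3. Combining the bounds, tw(G) = 3.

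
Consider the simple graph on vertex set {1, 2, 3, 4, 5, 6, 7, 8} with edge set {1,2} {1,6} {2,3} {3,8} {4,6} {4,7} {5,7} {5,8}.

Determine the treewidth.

2

A width-2 tree decomposition is:
Bags: B1 = {1, 4, 6}  B2 = {1, 4, 7}  B3 = {1, 5, 7}  B4 = {1, 5, 8}  B5 = {1, 3, 8}  B6 = {1, 2, 3}
Tree: B1–B2, B2–B3, B3–B4, B4–B5, B5–B6
The largest bag has 3 vertices, giving width 2; this decomposition certifies tw(G) ≤ 2. For the lower bound, G contains the cycle 1–6–4–7–5–8–3–2–1, so G is not a forest; only forests have treewidth ≤ 1, hence tw(G) ≥ 2. Therefore the treewidth is 2.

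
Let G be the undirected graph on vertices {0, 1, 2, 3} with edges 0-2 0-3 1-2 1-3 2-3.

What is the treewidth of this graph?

2

A width-2 tree decomposition is:
Bags: B1 = {1, 2, 3}  B2 = {0, 2, 3}
Tree: B1–B2
Every bag has size at most 3, so the width is 3 − 1 = 2 and tw(G) ≤ 2. For the lower bound, the 3 vertices {0, 2, 3} are pairwise adjacent, and any tree decomposition puts a clique entirely inside one bag — forcing width ≥ 2. Therefore the treewidth is 2.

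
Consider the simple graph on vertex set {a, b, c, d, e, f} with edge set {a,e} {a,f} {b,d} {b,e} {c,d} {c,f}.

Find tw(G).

2

A width-2 tree decomposition is:
Bags: B1 = {b, d, e}  B2 = {a, d, e}  B3 = {a, d, f}  B4 = {c, d, f}
Tree: B1–B2, B2–B3, B3–B4
The largest bag has 3 vertices, giving width 2; this decomposition certifies tw(G) ≤ 2. Since d–b–e–a–f–c–d is a cycle in G, G is not acyclic. Forests are exactly the graphs of treewidth ≤ 1, so tw(G) ≥ 2. Hence tw(G) = 2 exactly.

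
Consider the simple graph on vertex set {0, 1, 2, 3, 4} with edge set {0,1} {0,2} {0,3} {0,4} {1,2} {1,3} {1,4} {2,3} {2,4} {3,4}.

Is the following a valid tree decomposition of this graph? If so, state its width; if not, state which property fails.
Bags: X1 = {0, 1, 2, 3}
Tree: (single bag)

No — vertex 4 appears in no bag.

A tree decomposition must satisfy three properties: every vertex lies in some bag; for every edge, both endpoints lie together in some bag; and for every vertex, the bags containing it form a connected subtree. Here vertex 4 appears in no bag, so the decomposition is invalid.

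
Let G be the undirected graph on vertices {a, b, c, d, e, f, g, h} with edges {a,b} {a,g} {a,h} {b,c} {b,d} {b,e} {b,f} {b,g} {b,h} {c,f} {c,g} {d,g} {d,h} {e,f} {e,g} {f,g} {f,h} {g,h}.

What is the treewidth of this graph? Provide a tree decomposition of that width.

Treewidth 3.
One optimal decomposition is:
Bags: B1 = {b, c, f, g}  B2 = {b, e, f, g}  B3 = {b, f, g, h}  B4 = {b, d, g, h}  B5 = {a, b, g, h}
Tree: B1–B2, B1–B3, B3–B4, B4–B5

The largest bag has 4 vertices, giving width 3; this decomposition certifies tw(G) ≤ 3. Conversely, {b, d, g, h} is a clique of size 4, and the vertices of any clique must share a bag in every tree decomposition; so some bag has ≥ 4 vertices and tw(G) ≥ 3. Combining the bounds, tw(G) = 3.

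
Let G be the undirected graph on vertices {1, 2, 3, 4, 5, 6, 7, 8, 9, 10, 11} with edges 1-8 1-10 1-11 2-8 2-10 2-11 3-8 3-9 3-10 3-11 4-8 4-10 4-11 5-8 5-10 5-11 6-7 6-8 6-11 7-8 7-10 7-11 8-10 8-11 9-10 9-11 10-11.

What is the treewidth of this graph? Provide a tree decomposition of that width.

The largest bag has 4 vertices, giving width 3; this decomposition certifies tw(G) ≤ 3. On the other hand G contains the 4-clique {1, 8, 10, 11}. A clique must lie in a single bag of any decomposition, so no decomposition can have width below 3. Combining the bounds, tw(G) = 3.

Treewidth 3.
One optimal decomposition is:
Bags: B1 = {3, 8, 10, 11}  B2 = {3, 9, 10, 11}  B3 = {4, 8, 10, 11}  B4 = {2, 8, 10, 11}  B5 = {1, 8, 10, 11}  B6 = {7, 8, 10, 11}  B7 = {5, 8, 10, 11}  B8 = {6, 7, 8, 11}
Tree: B1–B2, B1–B3, B1–B4, B4–B5, B4–B6, B6–B7, B6–B8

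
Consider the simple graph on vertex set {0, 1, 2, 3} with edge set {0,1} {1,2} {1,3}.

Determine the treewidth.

1

A width-1 tree decomposition is:
Bags: B1 = {1, 3}  B2 = {1, 2}  B3 = {0, 1}
Tree: B1–B2, B1–B3
The largest bag has 2 vertices, giving width 1; this decomposition certifies tw(G) ≤ 1. Any graph with an edge has treewidth ≥ 1, and G has the edge 3–1. The upper and lower bounds meet at 1, so that is the treewidth.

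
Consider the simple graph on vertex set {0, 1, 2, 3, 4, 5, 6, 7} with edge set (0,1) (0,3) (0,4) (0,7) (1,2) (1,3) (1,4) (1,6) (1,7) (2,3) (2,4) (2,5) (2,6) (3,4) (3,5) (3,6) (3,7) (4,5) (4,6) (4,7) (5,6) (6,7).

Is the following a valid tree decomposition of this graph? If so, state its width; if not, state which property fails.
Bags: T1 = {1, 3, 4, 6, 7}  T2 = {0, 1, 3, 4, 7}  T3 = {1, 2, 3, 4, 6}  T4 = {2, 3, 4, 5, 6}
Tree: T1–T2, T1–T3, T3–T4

Checking the three conditions: (i) the bags cover all of {0, 1, 2, 3, 4, 5, 6, 7}; (ii) for each edge, some bag contains both endpoints; (iii) the bags containing any fixed vertex form a subtree. All hold, so the decomposition is valid with width 5 − 1 = 4.

Yes; width 4.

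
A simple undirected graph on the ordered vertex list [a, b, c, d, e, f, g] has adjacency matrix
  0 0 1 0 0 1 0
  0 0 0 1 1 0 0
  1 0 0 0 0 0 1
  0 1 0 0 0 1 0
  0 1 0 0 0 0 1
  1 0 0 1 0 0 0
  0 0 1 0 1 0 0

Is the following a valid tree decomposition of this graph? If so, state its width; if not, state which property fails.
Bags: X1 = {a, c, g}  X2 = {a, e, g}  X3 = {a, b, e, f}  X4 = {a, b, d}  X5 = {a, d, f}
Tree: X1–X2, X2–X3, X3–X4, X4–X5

No — bags containing vertex f are not connected in the tree.

A tree decomposition must satisfy three properties: every vertex lies in some bag; for every edge, both endpoints lie together in some bag; and for every vertex, the bags containing it form a connected subtree. Here bags containing vertex f are not connected in the tree, so the decomposition is invalid.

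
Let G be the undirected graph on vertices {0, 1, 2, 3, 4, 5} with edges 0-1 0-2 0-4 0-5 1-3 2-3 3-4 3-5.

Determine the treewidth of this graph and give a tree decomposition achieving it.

Treewidth 2.
One such decomposition:
Bags: B1 = {0, 2, 3}  B2 = {0, 1, 3}  B3 = {0, 3, 4}  B4 = {0, 3, 5}
Tree: B1–B2, B2–B3, B3–B4

Each bag holds 3 vertices, so the decomposition has width 2, which upper-bounds the treewidth. Since 2–3–1–0–2 is a cycle in G, G is not acyclic. Forests are exactly the graphs of treewidth ≤ 1, so tw(G) ≥ 2. Hence tw(G) = 2 exactly.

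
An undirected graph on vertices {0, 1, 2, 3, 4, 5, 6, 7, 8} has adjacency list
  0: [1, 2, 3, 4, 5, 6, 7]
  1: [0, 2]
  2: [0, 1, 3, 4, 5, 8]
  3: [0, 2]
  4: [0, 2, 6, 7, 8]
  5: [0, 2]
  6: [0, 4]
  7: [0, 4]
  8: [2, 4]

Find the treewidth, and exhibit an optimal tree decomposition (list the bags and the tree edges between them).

Treewidth 2.
Bags: B1 = {0, 4, 7}  B2 = {0, 2, 4}  B3 = {0, 2, 3}  B4 = {0, 2, 5}  B5 = {0, 4, 6}  B6 = {2, 4, 8}  B7 = {0, 1, 2}
Tree: B1–B2, B2–B3, B3–B4, B2–B5, B2–B6, B4–B7

Each bag holds 3 vertices, so the decomposition has width 2, which upper-bounds the treewidth. Conversely, {0, 1, 2} is a clique of size 3, and the vertices of any clique must share a bag in every tree decomposition; so some bag has ≥ 3 vertices and tw(G) ≥ 2. The upper and lower bounds meet at 2, so that is the treewidth.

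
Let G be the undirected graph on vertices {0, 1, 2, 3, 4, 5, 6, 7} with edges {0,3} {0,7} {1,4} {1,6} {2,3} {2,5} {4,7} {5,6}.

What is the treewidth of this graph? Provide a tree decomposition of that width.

Treewidth 2.
Bags: B1 = {2, 3, 5}  B2 = {3, 5, 6}  B3 = {1, 3, 6}  B4 = {1, 3, 4}  B5 = {3, 4, 7}  B6 = {0, 3, 7}
Tree: B1–B2, B2–B3, B3–B4, B4–B5, B5–B6

Each bag holds 3 vertices, so the decomposition has width 2, which upper-bounds the treewidth. For the lower bound, G contains the cycle 3–2–5–6–1–4–7–0–3, so G is not a forest; only forests have treewidth ≤ 1, hence tw(G) ≥ 2. Therefore the treewidth is 2.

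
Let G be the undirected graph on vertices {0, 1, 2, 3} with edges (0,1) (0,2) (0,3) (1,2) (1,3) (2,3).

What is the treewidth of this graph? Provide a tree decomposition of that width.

Treewidth 3.
One optimal decomposition is:
Bags: B1 = {0, 1, 2, 3}
Tree: (single bag)

A single bag containing all 4 vertices is trivially a valid decomposition of width 3. For the lower bound, the 4 vertices {0, 1, 2, 3} are pairwise adjacent, and any tree decomposition puts a clique entirely inside one bag — forcing width ≥ 3. Combining the bounds, tw(G) = 3.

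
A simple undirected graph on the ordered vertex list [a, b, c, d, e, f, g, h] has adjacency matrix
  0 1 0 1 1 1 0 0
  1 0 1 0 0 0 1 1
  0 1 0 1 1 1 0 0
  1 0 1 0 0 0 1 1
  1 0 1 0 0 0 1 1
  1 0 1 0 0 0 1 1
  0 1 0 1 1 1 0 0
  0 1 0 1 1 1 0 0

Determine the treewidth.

A width-4 tree decomposition is:
Bags: B1 = {a, b, c, g, h}  B2 = {a, c, f, g, h}  B3 = {a, c, d, g, h}  B4 = {a, c, e, g, h}
Tree: B1–B2, B2–B3, B3–B4
The largest bag has 5 vertices, giving width 4; this decomposition certifies tw(G) ≤ 4. For the lower bound: the 5 vertex sets {b,c}, {f,g}, {d,h}, {a}, {e} are disjoint, each induces a connected subgraph, and every pair is joined by at least one edge of G. Contracting each set to a single vertex therefore yields K_{5} as a minor, and since treewidth is minor-monotone, tw(G) ≥ tw(K_{5}) = 4. Therefore the treewidth is 4.

4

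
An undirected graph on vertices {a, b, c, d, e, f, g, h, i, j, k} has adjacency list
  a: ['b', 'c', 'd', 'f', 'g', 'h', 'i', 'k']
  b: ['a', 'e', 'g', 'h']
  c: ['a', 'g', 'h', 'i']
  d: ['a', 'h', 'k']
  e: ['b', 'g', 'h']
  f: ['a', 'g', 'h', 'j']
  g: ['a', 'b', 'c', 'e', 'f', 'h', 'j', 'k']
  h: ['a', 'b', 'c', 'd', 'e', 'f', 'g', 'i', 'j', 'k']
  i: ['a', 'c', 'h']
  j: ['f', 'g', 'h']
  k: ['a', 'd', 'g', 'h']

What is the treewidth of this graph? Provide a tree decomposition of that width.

The largest bag has 4 vertices, giving width 3; this decomposition certifies tw(G) ≤ 3. On the other hand G contains the 4-clique {a, d, h, k}. A clique must lie in a single bag of any decomposition, so no decomposition can have width below 3. The upper and lower bounds meet at 3, so that is the treewidth.

Treewidth 3.
Bags: B1 = {a, f, g, h}  B2 = {f, g, h, j}  B3 = {a, c, g, h}  B4 = {a, g, h, k}  B5 = {a, b, g, h}  B6 = {a, c, h, i}  B7 = {a, d, h, k}  B8 = {b, e, g, h}
Tree: B1–B2, B1–B3, B1–B4, B3–B5, B3–B6, B4–B7, B5–B8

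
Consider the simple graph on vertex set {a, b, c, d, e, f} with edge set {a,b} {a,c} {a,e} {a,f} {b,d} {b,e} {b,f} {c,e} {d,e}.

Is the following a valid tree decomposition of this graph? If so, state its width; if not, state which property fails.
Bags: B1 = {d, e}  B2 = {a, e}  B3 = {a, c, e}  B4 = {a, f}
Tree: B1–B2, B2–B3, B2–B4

A tree decomposition must satisfy three properties: every vertex lies in some bag; for every edge, both endpoints lie together in some bag; and for every vertex, the bags containing it form a connected subtree. Here vertex b appears in no bag, so the decomposition is invalid.

No — vertex b appears in no bag.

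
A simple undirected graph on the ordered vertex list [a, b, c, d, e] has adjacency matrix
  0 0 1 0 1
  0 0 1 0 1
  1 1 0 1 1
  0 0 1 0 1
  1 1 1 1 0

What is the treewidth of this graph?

A width-2 tree decomposition is:
Bags: B1 = {a, c, e}  B2 = {b, c, e}  B3 = {c, d, e}
Tree: B1–B2, B1–B3
Each bag holds 3 vertices, so the decomposition has width 2, which upper-bounds the treewidth. On the other hand G contains the 3-clique {c, d, e}. A clique must lie in a single bag of any decomposition, so no decomposition can have width below 2. The upper and lower bounds meet at 2, so that is the treewidth.

2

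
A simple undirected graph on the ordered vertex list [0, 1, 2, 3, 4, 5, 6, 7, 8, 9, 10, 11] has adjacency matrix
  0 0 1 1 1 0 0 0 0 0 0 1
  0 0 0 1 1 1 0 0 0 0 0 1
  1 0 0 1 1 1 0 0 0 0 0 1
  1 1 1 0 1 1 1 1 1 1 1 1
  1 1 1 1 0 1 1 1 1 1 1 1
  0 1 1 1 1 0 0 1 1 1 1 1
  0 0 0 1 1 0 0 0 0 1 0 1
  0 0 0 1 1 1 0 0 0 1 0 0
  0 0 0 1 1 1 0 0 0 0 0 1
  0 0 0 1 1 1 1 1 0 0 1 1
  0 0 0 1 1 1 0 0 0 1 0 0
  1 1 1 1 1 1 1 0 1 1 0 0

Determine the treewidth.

4

A width-4 tree decomposition is:
Bags: B1 = {3, 4, 5, 9, 11}  B2 = {3, 4, 6, 9, 11}  B3 = {2, 3, 4, 5, 11}  B4 = {3, 4, 5, 7, 9}  B5 = {1, 3, 4, 5, 11}  B6 = {3, 4, 5, 9, 10}  B7 = {3, 4, 5, 8, 11}  B8 = {0, 2, 3, 4, 11}
Tree: B1–B2, B1–B3, B1–B4, B3–B5, B4–B6, B1–B7, B3–B8
The largest bag has 5 vertices, giving width 4; this decomposition certifies tw(G) ≤ 4. On the other hand G contains the 5-clique {0, 2, 3, 4, 11}. A clique must lie in a single bag of any decomposition, so no decomposition can have width below 4. Therefore the treewidth is 4.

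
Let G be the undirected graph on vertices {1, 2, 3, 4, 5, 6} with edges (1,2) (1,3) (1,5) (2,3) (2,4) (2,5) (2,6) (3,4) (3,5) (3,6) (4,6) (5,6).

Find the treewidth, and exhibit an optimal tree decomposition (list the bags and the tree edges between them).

Treewidth 3.
Bags: B1 = {2, 3, 4, 6}  B2 = {2, 3, 5, 6}  B3 = {1, 2, 3, 5}
Tree: B1–B2, B2–B3

Each bag holds 4 vertices, so the decomposition has width 3, which upper-bounds the treewidth. On the other hand G contains the 4-clique {2, 3, 4, 6}. A clique must lie in a single bag of any decomposition, so no decomposition can have width below 3. Therefore the treewidth is 3.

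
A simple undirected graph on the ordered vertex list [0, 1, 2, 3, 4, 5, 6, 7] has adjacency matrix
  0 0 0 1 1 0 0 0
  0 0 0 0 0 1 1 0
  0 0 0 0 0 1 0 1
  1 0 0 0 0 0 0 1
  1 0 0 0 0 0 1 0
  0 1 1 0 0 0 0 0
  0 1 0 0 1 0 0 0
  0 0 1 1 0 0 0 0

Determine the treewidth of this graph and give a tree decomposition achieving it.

Every bag has size at most 3, so the width is 3 − 1 = 2 and tw(G) ≤ 2. For the lower bound, G contains the cycle 1–5–2–7–3–0–4–6–1, so G is not a forest; only forests have treewidth ≤ 1, hence tw(G) ≥ 2. The upper and lower bounds meet at 2, so that is the treewidth.

Treewidth 2.
One such decomposition:
Bags: B1 = {1, 2, 5}  B2 = {1, 2, 7}  B3 = {1, 3, 7}  B4 = {0, 1, 3}  B5 = {0, 1, 4}  B6 = {1, 4, 6}
Tree: B1–B2, B2–B3, B3–B4, B4–B5, B5–B6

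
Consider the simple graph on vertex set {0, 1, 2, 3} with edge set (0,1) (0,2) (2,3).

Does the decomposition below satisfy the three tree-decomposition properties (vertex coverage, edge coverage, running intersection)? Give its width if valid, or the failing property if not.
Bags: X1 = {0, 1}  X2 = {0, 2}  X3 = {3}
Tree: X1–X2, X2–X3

A tree decomposition must satisfy three properties: every vertex lies in some bag; for every edge, both endpoints lie together in some bag; and for every vertex, the bags containing it form a connected subtree. Here edge (2,3) lies in no bag, so the decomposition is invalid.

No — edge (2,3) lies in no bag.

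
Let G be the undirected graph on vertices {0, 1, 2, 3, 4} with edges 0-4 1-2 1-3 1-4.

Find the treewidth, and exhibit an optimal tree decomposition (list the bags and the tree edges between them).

Treewidth 1.
One such decomposition:
Bags: B1 = {0, 4}  B2 = {1, 4}  B3 = {1, 2}  B4 = {1, 3}
Tree: B1–B2, B2–B3, B3–B4

The largest bag has 2 vertices, giving width 1; this decomposition certifies tw(G) ≤ 1. Since G has at least one edge (e.g. 4–0), it is not an edgeless graph, so tw(G) ≥ 1. Combining the bounds, tw(G) = 1.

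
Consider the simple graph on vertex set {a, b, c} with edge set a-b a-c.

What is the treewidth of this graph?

1

A width-1 tree decomposition is:
Bags: B1 = {a, b}  B2 = {a, c}
Tree: B1–B2
Every bag has size at most 2, so the width is 2 − 1 = 1 and tw(G) ≤ 1. Any graph with an edge has treewidth ≥ 1, and G has the edge a–b. Combining the bounds, tw(G) = 1.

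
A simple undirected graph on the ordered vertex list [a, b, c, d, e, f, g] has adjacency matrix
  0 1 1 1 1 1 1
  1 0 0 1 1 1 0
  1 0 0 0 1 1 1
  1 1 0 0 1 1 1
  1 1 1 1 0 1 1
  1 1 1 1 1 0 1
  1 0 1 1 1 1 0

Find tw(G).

4

A width-4 tree decomposition is:
Bags: B1 = {a, d, e, f, g}  B2 = {a, c, e, f, g}  B3 = {a, b, d, e, f}
Tree: B1–B2, B1–B3
The largest bag has 5 vertices, giving width 4; this decomposition certifies tw(G) ≤ 4. On the other hand G contains the 5-clique {a, d, e, f, g}. A clique must lie in a single bag of any decomposition, so no decomposition can have width below 4. Hence tw(G) = 4 exactly.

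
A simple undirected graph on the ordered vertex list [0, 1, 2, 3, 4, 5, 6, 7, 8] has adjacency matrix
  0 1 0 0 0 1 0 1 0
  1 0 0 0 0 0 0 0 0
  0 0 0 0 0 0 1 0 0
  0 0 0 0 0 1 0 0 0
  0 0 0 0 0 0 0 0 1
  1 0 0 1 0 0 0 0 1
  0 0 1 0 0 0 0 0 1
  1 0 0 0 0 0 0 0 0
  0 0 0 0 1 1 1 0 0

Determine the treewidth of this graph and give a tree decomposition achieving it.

Treewidth 1.
Bags: B1 = {3, 5}  B2 = {0, 5}  B3 = {5, 8}  B4 = {6, 8}  B5 = {4, 8}  B6 = {0, 1}  B7 = {2, 6}  B8 = {0, 7}
Tree: B1–B2, B1–B3, B3–B4, B3–B5, B2–B6, B4–B7, B2–B8

Every bag has size at most 2, so the width is 2 − 1 = 1 and tw(G) ≤ 1. Since G has at least one edge (e.g. 5–3), it is not an edgeless graph, so tw(G) ≥ 1. Therefore the treewidth is 1.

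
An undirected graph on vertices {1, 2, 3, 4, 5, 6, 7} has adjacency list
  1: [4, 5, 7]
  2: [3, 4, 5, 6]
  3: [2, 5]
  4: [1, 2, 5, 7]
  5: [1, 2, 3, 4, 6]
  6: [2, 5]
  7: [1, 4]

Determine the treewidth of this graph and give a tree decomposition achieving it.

Every bag has size at most 3, so the width is 3 − 1 = 2 and tw(G) ≤ 2. On the other hand G contains the 3-clique {1, 4, 5}. A clique must lie in a single bag of any decomposition, so no decomposition can have width below 2. Therefore the treewidth is 2.

Treewidth 2.
One such decomposition:
Bags: B1 = {2, 4, 5}  B2 = {1, 4, 5}  B3 = {2, 3, 5}  B4 = {1, 4, 7}  B5 = {2, 5, 6}
Tree: B1–B2, B1–B3, B2–B4, B1–B5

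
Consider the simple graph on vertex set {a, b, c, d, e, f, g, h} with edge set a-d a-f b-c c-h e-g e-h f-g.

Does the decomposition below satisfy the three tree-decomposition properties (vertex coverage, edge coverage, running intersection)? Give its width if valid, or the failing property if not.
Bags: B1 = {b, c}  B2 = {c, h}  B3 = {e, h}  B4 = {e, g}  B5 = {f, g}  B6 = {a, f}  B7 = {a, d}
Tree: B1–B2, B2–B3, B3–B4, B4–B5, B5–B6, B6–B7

Checking the three conditions: (i) the bags cover all of {a, b, c, d, e, f, g, h}; (ii) for each edge, some bag contains both endpoints; (iii) the bags containing any fixed vertex form a subtree. All hold, so the decomposition is valid with width 2 − 1 = 1.

Yes; width 1.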